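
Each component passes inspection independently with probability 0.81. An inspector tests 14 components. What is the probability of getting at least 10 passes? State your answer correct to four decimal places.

0.8907

X ~ Binomial(14, 0.81); P(X ≥ 10) = Σ C(14,k) p^k (1−p)^(14−k) over k:
  k=10: C(14,10)·0.81^10·0.19^4 = 0.158598
  k=11: C(14,11)·0.81^11·0.19^3 = 0.245865
  k=12: C(14,12)·0.81^12·0.19^2 = 0.262041
  k=13: C(14,13)·0.81^13·0.19^1 = 0.171865
  k=14: C(14,14)·0.81^14·0.19^0 = 0.052335
Total = 0.890704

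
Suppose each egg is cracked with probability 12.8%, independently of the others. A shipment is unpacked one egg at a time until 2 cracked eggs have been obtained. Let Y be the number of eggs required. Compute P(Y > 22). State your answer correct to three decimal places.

Needing more than 22 eggs ⇔ fewer than 2 successes in the first 22. With X ~ Binomial(22, 0.128), P(Y > 22) = P(X ≤ 1).
  k=0: C(22,0)·0.128^0·0.872^22 = 0.04913
  k=1: C(22,1)·0.128^1·0.872^21 = 0.15866
P(X ≤ 1) = 0.20780

0.208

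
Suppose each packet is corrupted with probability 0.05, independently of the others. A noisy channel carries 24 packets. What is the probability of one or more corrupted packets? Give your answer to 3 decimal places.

0.708

P(at least one) = 1 − P(none) = 1 − (1 − 0.05)^24
= 1 − 0.29199 = 0.70801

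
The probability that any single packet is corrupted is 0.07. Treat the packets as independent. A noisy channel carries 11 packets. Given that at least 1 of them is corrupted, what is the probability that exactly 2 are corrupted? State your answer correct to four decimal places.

0.2550

X ~ Binomial(11, 0.07). Want P(X=2 | X≥1) = P(X=2) / P(X≥1).
P(X=2) = C(11,2)·0.07^2·0.93^9 = 0.140251
P(X≥1) = 1 − 0.450104 = 0.549896
Ratio = 0.140251 / 0.549896 = 0.255049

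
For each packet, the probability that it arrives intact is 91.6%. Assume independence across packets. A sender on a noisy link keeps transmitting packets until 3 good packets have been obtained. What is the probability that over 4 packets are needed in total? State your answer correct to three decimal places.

0.038

Needing more than 4 packets ⇔ fewer than 3 successes in the first 4. With X ~ Binomial(4, 0.916), P(Y > 4) = P(X ≤ 2).
  k=0: C(4,0)·0.916^0·0.084^4 = 0.00005
  k=1: C(4,1)·0.916^1·0.084^3 = 0.00217
  k=2: C(4,2)·0.916^2·0.084^2 = 0.03552
P(X ≤ 2) = 0.03774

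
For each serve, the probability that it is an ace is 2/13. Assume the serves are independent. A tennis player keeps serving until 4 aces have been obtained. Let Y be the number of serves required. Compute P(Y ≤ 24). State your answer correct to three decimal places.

0.516

Finishing within 24 serves ⇔ at least 4 successes in the first 24. With X ~ Binomial(24, 0.153846), P(Y ≤ 24) = 1 − P(X ≤ 3).
  k=0: C(24,0)·0.153846^0·0.846154^24 = 0.01815
  k=1: C(24,1)·0.153846^1·0.846154^23 = 0.07918
  k=2: C(24,2)·0.153846^2·0.846154^22 = 0.16556
  k=3: C(24,3)·0.153846^3·0.846154^21 = 0.22075
1 − 0.48365 = 0.51635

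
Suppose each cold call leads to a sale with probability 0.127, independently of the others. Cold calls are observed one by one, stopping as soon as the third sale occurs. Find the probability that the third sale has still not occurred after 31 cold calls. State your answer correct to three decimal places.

0.228

Needing more than 31 cold calls ⇔ fewer than 3 successes in the first 31. With X ~ Binomial(31, 0.127), P(Y > 31) = P(X ≤ 2).
  k=0: C(31,0)·0.127^0·0.873^31 = 0.01484
  k=1: C(31,1)·0.127^1·0.873^30 = 0.06693
  k=2: C(31,2)·0.127^2·0.873^29 = 0.14604
P(X ≤ 2) = 0.22781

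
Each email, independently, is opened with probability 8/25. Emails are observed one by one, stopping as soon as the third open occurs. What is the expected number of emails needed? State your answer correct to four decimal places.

Y = total emails until the third success; negative binomial with r=3, p=0.32.
E[Y] = r / p = 3 / 0.32 = 9.375000

9.3750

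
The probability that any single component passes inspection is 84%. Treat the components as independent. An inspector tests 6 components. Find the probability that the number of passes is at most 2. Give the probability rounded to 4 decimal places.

0.0075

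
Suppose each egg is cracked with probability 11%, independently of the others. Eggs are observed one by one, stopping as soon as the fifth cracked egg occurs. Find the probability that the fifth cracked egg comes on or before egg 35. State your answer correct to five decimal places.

0.33990

Finishing within 35 eggs ⇔ at least 5 successes in the first 35. With X ~ Binomial(35, 0.11), P(Y ≤ 35) = 1 − P(X ≤ 4).
  k=0: C(35,0)·0.11^0·0.89^35 = 0.0169297
  k=1: C(35,1)·0.11^1·0.89^34 = 0.0732354
  k=2: C(35,2)·0.11^2·0.89^33 = 0.1538766
  k=3: C(35,3)·0.11^3·0.89^32 = 0.2092030
  k=4: C(35,4)·0.11^4·0.89^31 = 0.2068524
1 − 0.6600971 = 0.3399029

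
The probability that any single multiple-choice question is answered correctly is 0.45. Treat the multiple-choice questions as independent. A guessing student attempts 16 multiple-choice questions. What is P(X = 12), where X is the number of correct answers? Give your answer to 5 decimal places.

X ~ Binomial(n=16, p=0.45).
P(X=12) = C(16,12) · p^12 · (1−p)^4
= 1820 · 6.8953e-05 · 0.091506 = 0.0114834

0.01148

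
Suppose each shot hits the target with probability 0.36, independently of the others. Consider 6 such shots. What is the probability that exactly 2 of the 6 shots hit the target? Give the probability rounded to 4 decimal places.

0.3261

X ~ Binomial(n=6, p=0.36).
P(X=2) = C(6,2) · p^2 · (1−p)^4
= 15 · 0.1296 · 0.16777 = 0.326149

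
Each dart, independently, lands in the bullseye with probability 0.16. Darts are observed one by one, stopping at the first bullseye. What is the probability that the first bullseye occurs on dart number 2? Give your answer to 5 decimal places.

Geometric (trials to first success), p = 0.16.
P(Y = 2) = (1−p)^1 · p = 0.84 · 0.16 = 0.1344000

0.13440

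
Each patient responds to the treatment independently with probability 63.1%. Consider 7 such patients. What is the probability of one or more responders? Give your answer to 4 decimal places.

0.9991

P(at least one) = 1 − P(none) = 1 − (1 − 0.631)^7
= 1 − 0.000932 = 0.999068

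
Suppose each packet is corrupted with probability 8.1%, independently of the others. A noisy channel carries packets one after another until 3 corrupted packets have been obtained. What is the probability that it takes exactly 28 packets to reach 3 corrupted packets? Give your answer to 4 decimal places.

0.0226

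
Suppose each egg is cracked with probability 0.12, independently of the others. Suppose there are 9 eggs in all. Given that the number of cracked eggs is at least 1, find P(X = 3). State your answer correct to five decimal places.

X ~ Binomial(9, 0.12). Want P(X=3 | X≥1) = P(X=3) / P(X≥1).
P(X=3) = C(9,3)·0.12^3·0.88^6 = 0.0674092
P(X≥1) = 1 − 0.3164784 = 0.6835216
Ratio = 0.0674092 / 0.6835216 = 0.0986204

0.09862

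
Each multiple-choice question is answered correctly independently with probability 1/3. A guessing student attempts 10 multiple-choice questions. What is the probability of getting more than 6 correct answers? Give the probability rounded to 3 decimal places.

0.020

X ~ Binomial(10, 0.333333); P(X ≥ 7) = Σ C(10,k) p^k (1−p)^(10−k) over k:
  k=7: C(10,7)·0.333333^7·0.666667^3 = 0.01626
  k=8: C(10,8)·0.333333^8·0.666667^2 = 0.00305
  k=9: C(10,9)·0.333333^9·0.666667^1 = 0.00034
  k=10: C(10,10)·0.333333^10·0.666667^0 = 0.00002
Total = 0.01966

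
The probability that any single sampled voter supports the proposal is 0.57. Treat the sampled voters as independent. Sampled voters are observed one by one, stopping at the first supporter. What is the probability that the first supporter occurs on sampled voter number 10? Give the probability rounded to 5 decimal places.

0.00029

Geometric (trials to first success), p = 0.57.
P(Y = 10) = (1−p)^9 · p = 0.00050259 · 0.57 = 0.0002865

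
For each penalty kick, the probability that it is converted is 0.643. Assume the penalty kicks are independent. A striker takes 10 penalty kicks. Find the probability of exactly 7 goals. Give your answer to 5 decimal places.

X ~ Binomial(n=10, p=0.643).
P(X=7) = C(10,7) · p^7 · (1−p)^3
= 120 · 0.045444 · 0.045499 = 0.2481205

0.24812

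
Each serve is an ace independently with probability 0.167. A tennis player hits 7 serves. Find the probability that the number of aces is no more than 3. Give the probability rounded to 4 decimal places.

0.9822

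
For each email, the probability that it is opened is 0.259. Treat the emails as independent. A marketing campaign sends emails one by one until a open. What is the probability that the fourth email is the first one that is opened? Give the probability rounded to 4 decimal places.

0.1054

Geometric (trials to first success), p = 0.259.
P(Y = 4) = (1−p)^3 · p = 0.40687 · 0.259 = 0.105379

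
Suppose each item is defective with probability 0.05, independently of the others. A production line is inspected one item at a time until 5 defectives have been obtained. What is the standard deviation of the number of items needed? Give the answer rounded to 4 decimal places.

43.5890

Y = total items until the fifth success; negative binomial with r=5, p=0.05.
SD(Y) = √[r(1−p)/p²] = √(1900.000000) = 43.588989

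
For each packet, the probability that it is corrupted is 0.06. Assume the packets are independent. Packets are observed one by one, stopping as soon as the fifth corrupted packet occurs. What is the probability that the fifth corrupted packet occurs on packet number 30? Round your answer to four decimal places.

Y = trial on which the fifth success occurs; negative binomial, r=5, p=0.06.
P(Y=30) = C(29,4) · p^5 · (1−p)^25
= 23751 · 7.776e-07 · 0.21291 = 0.003932

0.0039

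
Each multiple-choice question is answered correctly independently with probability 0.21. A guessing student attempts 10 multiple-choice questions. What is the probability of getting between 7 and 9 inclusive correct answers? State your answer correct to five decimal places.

0.00118

X ~ Binomial(10, 0.21); P(7 ≤ X ≤ 9) = Σ C(10,k) p^k (1−p)^(10−k) over k:
  k=7: C(10,7)·0.21^7·0.79^3 = 0.0010656
  k=8: C(10,8)·0.21^8·0.79^2 = 0.0001062
  k=9: C(10,9)·0.21^9·0.79^1 = 0.0000063
Total = 0.0011781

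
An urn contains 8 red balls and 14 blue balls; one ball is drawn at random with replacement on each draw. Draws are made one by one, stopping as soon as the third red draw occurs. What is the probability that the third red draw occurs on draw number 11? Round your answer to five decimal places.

0.05819

Y = trial on which the third success occurs; negative binomial, r=3, p=0.363636.
P(Y=11) = C(10,2) · p^3 · (1−p)^8
= 45 · 0.048084 · 0.026893 = 0.0581912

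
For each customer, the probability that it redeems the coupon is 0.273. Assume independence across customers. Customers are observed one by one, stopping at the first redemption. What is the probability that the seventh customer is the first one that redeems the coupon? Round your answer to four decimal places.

0.0403

Geometric (trials to first success), p = 0.273.
P(Y = 7) = (1−p)^6 · p = 0.14764 · 0.273 = 0.040306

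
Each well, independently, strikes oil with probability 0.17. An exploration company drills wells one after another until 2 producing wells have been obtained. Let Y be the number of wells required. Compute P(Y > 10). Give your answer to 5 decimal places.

Needing more than 10 wells ⇔ fewer than 2 successes in the first 10. With X ~ Binomial(10, 0.17), P(Y > 10) = P(X ≤ 1).
  k=0: C(10,0)·0.17^0·0.83^10 = 0.1551604
  k=1: C(10,1)·0.17^1·0.83^9 = 0.3177984
P(X ≤ 1) = 0.4729588

0.47296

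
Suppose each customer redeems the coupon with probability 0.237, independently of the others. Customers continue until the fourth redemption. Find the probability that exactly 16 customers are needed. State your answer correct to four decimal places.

Y = trial on which the fourth success occurs; negative binomial, r=4, p=0.237.
P(Y=16) = C(15,3) · p^4 · (1−p)^12
= 455 · 0.003155 · 0.038931 = 0.055886

0.0559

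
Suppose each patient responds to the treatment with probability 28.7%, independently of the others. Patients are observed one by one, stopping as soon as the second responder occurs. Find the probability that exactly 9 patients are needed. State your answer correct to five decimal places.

Y = trial on which the second success occurs; negative binomial, r=2, p=0.287.
P(Y=9) = C(8,1) · p^2 · (1−p)^7
= 8 · 0.082369 · 0.093676 = 0.0617278

0.06173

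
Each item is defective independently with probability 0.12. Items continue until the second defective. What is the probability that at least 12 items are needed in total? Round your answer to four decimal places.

Needing more than 11 items ⇔ fewer than 2 successes in the first 11. With X ~ Binomial(11, 0.12), P(Y > 11) = P(X ≤ 1).
  k=0: C(11,0)·0.12^0·0.88^11 = 0.245081
  k=1: C(11,1)·0.12^1·0.88^10 = 0.367621
P(X ≤ 1) = 0.612702

0.6127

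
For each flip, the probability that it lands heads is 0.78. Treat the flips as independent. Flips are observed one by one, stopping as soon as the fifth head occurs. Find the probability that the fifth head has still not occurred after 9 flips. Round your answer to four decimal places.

0.0291

Needing more than 9 flips ⇔ fewer than 5 successes in the first 9. With X ~ Binomial(9, 0.78), P(Y > 9) = P(X ≤ 4).
  k=0: C(9,0)·0.78^0·0.22^9 = 0.000001
  k=1: C(9,1)·0.78^1·0.22^8 = 0.000039
  k=2: C(9,2)·0.78^2·0.22^7 = 0.000546
  k=3: C(9,3)·0.78^3·0.22^6 = 0.004520
  k=4: C(9,4)·0.78^4·0.22^5 = 0.024036
P(X ≤ 4) = 0.029142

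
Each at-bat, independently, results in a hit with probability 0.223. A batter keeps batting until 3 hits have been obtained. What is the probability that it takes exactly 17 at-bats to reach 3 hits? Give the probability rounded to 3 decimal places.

Y = trial on which the third success occurs; negative binomial, r=3, p=0.223.
P(Y=17) = C(16,2) · p^3 · (1−p)^14
= 120 · 0.01109 · 0.029234 = 0.03890

0.039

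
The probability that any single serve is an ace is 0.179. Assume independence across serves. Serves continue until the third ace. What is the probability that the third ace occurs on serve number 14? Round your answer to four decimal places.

Y = trial on which the third success occurs; negative binomial, r=3, p=0.179.
P(Y=14) = C(13,2) · p^3 · (1−p)^11
= 78 · 0.0057353 · 0.11423 = 0.051101

0.0511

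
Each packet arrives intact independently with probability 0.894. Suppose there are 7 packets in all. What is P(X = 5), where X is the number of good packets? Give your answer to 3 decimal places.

0.135

X ~ Binomial(n=7, p=0.894).
P(X=5) = C(7,5) · p^5 · (1−p)^2
= 21 · 0.57107 · 0.011236 = 0.13475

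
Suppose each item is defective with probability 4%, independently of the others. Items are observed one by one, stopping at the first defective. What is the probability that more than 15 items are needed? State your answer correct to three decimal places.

0.542

Y = number of items to the first success; geometric, p = 0.04.
P(Y > 15) = P(first 15 all fail) = (1−p)^15 = 0.54209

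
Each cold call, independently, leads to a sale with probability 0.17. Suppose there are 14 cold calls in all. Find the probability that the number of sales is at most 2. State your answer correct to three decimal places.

X ~ Binomial(14, 0.17); P(X ≤ 2) = Σ C(14,k) p^k (1−p)^(14−k) over k:
  k=0: C(14,0)·0.17^0·0.83^14 = 0.07364
  k=1: C(14,1)·0.17^1·0.83^13 = 0.21115
  k=2: C(14,2)·0.17^2·0.83^12 = 0.28111
Total = 0.56590

0.566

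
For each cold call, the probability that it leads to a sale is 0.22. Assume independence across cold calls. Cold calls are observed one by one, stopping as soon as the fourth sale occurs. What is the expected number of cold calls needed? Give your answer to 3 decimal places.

Y = total cold calls until the fourth success; negative binomial with r=4, p=0.22.
E[Y] = r / p = 4 / 0.22 = 18.18182

18.182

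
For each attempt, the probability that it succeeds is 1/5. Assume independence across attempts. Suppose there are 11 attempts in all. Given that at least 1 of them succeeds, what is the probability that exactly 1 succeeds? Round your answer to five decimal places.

X ~ Binomial(11, 0.20). Want P(X=1 | X≥1) = P(X=1) / P(X≥1).
P(X=1) = C(11,1)·0.20^1·0.80^10 = 0.2362232
P(X≥1) = 1 − 0.0858993 = 0.9141007
Ratio = 0.2362232 / 0.9141007 = 0.2584214

0.25842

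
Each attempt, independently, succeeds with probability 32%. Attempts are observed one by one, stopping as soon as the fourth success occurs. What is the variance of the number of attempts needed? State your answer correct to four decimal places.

Y = total attempts until the fourth success; negative binomial with r=4, p=0.32.
Var(Y) = r(1−p)/p² = 4·0.68 / 0.32² = 26.562500

26.5625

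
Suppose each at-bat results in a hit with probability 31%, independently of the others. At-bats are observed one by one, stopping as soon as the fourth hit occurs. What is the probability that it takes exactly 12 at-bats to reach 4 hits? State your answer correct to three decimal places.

Y = trial on which the fourth success occurs; negative binomial, r=4, p=0.31.
P(Y=12) = C(11,3) · p^4 · (1−p)^8
= 165 · 0.0092352 · 0.05138 = 0.07829

0.078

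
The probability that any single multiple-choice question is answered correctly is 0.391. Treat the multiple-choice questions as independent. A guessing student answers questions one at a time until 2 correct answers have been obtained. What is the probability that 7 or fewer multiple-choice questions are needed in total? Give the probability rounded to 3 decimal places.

Finishing within 7 multiple-choice questions ⇔ at least 2 successes in the first 7. With X ~ Binomial(7, 0.391), P(Y ≤ 7) = 1 − P(X ≤ 1).
  k=0: C(7,0)·0.391^0·0.609^7 = 0.03107
  k=1: C(7,1)·0.391^1·0.609^6 = 0.13963
1 − 0.17070 = 0.82930

0.829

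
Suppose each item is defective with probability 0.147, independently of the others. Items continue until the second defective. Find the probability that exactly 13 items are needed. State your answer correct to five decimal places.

0.04511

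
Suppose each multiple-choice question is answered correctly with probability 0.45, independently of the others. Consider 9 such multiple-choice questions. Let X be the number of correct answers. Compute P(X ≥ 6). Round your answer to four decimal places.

0.1658

X ~ Binomial(9, 0.45); P(X ≥ 6) = Σ C(9,k) p^k (1−p)^(9−k) over k:
  k=6: C(9,6)·0.45^6·0.55^3 = 0.116049
  k=7: C(9,7)·0.45^7·0.55^2 = 0.040693
  k=8: C(9,8)·0.45^8·0.55^1 = 0.008323
  k=9: C(9,9)·0.45^9·0.55^0 = 0.000757
Total = 0.165822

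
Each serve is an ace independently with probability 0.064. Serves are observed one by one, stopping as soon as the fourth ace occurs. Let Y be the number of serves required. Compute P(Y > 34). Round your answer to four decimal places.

0.8295

Needing more than 34 serves ⇔ fewer than 4 successes in the first 34. With X ~ Binomial(34, 0.064), P(Y > 34) = P(X ≤ 3).
  k=0: C(34,0)·0.064^0·0.936^34 = 0.105531
  k=1: C(34,1)·0.064^1·0.936^33 = 0.245336
  k=2: C(34,2)·0.064^2·0.936^32 = 0.276790
  k=3: C(34,3)·0.064^3·0.936^31 = 0.201875
P(X ≤ 3) = 0.829532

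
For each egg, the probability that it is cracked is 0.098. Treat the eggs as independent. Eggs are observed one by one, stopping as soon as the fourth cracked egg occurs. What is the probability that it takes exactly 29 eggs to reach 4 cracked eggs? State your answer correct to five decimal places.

0.02293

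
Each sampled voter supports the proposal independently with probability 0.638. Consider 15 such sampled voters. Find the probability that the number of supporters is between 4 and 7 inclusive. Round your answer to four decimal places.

0.1331

X ~ Binomial(15, 0.638); P(4 ≤ X ≤ 7) = Σ C(15,k) p^k (1−p)^(15−k) over k:
  k=4: C(15,4)·0.638^4·0.362^11 = 0.003164
  k=5: C(15,5)·0.638^5·0.362^10 = 0.012267
  k=6: C(15,6)·0.638^6·0.362^9 = 0.036033
  k=7: C(15,7)·0.638^7·0.362^8 = 0.081651
Total = 0.133115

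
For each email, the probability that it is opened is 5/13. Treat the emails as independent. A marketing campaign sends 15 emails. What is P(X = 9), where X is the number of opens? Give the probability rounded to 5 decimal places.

0.05006

X ~ Binomial(n=15, p=0.384615).
P(X=9) = C(15,9) · p^9 · (1−p)^6
= 5005 · 0.00018418 · 0.05431 = 0.0500638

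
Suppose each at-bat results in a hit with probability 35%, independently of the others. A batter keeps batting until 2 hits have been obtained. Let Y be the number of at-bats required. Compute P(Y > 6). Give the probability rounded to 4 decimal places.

Needing more than 6 at-bats ⇔ fewer than 2 successes in the first 6. With X ~ Binomial(6, 0.35), P(Y > 6) = P(X ≤ 1).
  k=0: C(6,0)·0.35^0·0.65^6 = 0.075419
  k=1: C(6,1)·0.35^1·0.65^5 = 0.243661
P(X ≤ 1) = 0.319080

0.3191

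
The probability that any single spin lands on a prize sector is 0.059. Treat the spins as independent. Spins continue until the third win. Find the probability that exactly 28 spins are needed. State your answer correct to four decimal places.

Y = trial on which the third success occurs; negative binomial, r=3, p=0.059.
P(Y=28) = C(27,2) · p^3 · (1−p)^25
= 351 · 0.00020538 · 0.21865 = 0.015762

0.0158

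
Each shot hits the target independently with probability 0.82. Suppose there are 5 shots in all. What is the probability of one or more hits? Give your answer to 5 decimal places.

0.99981

P(at least one) = 1 − P(none) = 1 − (1 − 0.82)^5
= 1 − 0.0001890 = 0.9998110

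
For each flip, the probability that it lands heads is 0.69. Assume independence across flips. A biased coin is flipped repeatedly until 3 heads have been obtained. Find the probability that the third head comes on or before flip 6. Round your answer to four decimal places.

0.9213

Finishing within 6 flips ⇔ at least 3 successes in the first 6. With X ~ Binomial(6, 0.69), P(Y ≤ 6) = 1 − P(X ≤ 2).
  k=0: C(6,0)·0.69^0·0.31^6 = 0.000888
  k=1: C(6,1)·0.69^1·0.31^5 = 0.011852
  k=2: C(6,2)·0.69^2·0.31^4 = 0.065953
1 − 0.078693 = 0.921307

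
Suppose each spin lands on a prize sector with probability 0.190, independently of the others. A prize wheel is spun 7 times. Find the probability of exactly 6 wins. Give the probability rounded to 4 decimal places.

0.0003

X ~ Binomial(n=7, p=0.19).
P(X=6) = C(7,6) · p^6 · (1−p)^1
= 7 · 4.7046e-05 · 0.81 = 0.000267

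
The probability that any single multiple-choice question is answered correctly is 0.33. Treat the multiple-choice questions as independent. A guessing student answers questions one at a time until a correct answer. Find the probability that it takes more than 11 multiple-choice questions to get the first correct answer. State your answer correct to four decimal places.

Y = number of multiple-choice questions to the first success; geometric, p = 0.33.
P(Y > 11) = P(first 11 all fail) = (1−p)^11 = 0.012213

0.0122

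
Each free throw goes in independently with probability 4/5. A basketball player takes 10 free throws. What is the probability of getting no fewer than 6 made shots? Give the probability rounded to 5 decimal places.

X ~ Binomial(10, 0.80); P(X ≥ 6) = Σ C(10,k) p^k (1−p)^(10−k) over k:
  k=6: C(10,6)·0.80^6·0.20^4 = 0.0880804
  k=7: C(10,7)·0.80^7·0.20^3 = 0.2013266
  k=8: C(10,8)·0.80^8·0.20^2 = 0.3019899
  k=9: C(10,9)·0.80^9·0.20^1 = 0.2684355
  k=10: C(10,10)·0.80^10·0.20^0 = 0.1073742
Total = 0.9672065

0.96721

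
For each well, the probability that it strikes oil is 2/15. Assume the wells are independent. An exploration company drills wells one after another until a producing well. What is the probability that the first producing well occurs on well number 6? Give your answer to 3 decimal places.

0.065

Geometric (trials to first success), p = 0.133333.
P(Y = 6) = (1−p)^5 · p = 0.48895 · 0.133333 = 0.06519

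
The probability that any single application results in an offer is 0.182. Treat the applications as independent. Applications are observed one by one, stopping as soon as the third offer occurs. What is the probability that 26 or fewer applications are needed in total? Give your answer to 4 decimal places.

0.8767

Finishing within 26 applications ⇔ at least 3 successes in the first 26. With X ~ Binomial(26, 0.182), P(Y ≤ 26) = 1 − P(X ≤ 2).
  k=0: C(26,0)·0.182^0·0.818^26 = 0.005390
  k=1: C(26,1)·0.182^1·0.818^25 = 0.031180
  k=2: C(26,2)·0.182^2·0.818^24 = 0.086717
1 − 0.123287 = 0.876713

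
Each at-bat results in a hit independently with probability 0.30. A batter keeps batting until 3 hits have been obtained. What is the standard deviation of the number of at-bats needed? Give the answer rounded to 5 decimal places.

4.83046

Y = total at-bats until the third success; negative binomial with r=3, p=0.30.
SD(Y) = √[r(1−p)/p²] = √(23.3333333) = 4.8304589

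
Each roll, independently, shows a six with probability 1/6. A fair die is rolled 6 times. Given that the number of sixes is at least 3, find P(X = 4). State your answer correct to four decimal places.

0.1290

X ~ Binomial(6, 0.166667). Want P(X=4 | X≥3) = P(X=4) / P(X≥3).
P(X=4) = C(6,4)·0.166667^4·0.833333^2 = 0.008038
P(X≥3) = 1 − 0.334898 − 0.401878 − 0.200939 = 0.062286
Ratio = 0.008038 / 0.062286 = 0.129043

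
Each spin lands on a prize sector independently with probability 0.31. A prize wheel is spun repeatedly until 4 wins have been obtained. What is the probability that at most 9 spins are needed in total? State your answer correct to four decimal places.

0.2935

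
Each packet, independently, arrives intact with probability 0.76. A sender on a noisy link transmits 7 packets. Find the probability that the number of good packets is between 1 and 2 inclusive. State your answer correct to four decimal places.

X ~ Binomial(7, 0.76); P(1 ≤ X ≤ 2) = Σ C(7,k) p^k (1−p)^(7−k) over k:
  k=1: C(7,1)·0.76^1·0.24^6 = 0.001017
  k=2: C(7,2)·0.76^2·0.24^5 = 0.009658
Total = 0.010675

0.0107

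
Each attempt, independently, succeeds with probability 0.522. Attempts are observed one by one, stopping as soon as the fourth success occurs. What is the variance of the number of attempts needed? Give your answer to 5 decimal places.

Y = total attempts until the fourth success; negative binomial with r=4, p=0.522.
Var(Y) = r(1−p)/p² = 4·0.478 / 0.522² = 7.0169258

7.01693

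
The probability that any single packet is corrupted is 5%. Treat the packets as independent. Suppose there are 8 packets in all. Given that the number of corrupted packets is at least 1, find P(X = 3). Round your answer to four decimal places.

0.0161

X ~ Binomial(8, 0.05). Want P(X=3 | X≥1) = P(X=3) / P(X≥1).
P(X=3) = C(8,3)·0.05^3·0.95^5 = 0.005416
P(X≥1) = 1 − 0.663420 = 0.336580
Ratio = 0.005416 / 0.336580 = 0.016093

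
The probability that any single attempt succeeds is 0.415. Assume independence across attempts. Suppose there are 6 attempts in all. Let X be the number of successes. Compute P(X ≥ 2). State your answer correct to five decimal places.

0.78932

X ~ Binomial(6, 0.415); P(X ≥ 2) = Σ C(6,k) p^k (1−p)^(6−k) over k:
  k=2: C(6,2)·0.415^2·0.585^4 = 0.3025596
  k=3: C(6,3)·0.415^3·0.585^3 = 0.2861817
  k=4: C(6,4)·0.415^4·0.585^2 = 0.1522633
  k=5: C(6,5)·0.415^5·0.585^1 = 0.0432064
  k=6: C(6,6)·0.415^6·0.585^0 = 0.0051084
Total = 0.7893194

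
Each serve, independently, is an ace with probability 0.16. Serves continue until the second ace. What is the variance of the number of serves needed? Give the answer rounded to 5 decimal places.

65.62500

Y = total serves until the second success; negative binomial with r=2, p=0.16.
Var(Y) = r(1−p)/p² = 2·0.84 / 0.16² = 65.6250000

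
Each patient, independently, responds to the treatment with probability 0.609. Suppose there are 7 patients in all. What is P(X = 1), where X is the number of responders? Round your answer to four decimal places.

0.0152

X ~ Binomial(n=7, p=0.609).
P(X=1) = C(7,1) · p^1 · (1−p)^6
= 7 · 0.609 · 0.0035732 = 0.015233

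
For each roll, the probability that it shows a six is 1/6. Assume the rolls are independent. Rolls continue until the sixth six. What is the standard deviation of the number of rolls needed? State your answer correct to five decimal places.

13.41641

Y = total rolls until the sixth success; negative binomial with r=6, p=0.166667.
SD(Y) = √[r(1−p)/p²] = √(180.0000000) = 13.4164079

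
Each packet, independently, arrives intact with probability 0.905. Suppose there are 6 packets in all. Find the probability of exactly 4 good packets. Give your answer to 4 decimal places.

0.0908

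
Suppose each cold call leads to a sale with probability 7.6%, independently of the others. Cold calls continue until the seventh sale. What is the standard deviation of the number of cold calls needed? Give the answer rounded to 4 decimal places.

33.4635

Y = total cold calls until the seventh success; negative binomial with r=7, p=0.076.
SD(Y) = √[r(1−p)/p²] = √(1119.806094) = 33.463504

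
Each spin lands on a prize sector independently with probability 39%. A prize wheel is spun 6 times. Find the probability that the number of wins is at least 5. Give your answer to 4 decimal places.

X ~ Binomial(6, 0.39); P(X ≥ 5) = Σ C(6,k) p^k (1−p)^(6−k) over k:
  k=5: C(6,5)·0.39^5·0.61^1 = 0.033022
  k=6: C(6,6)·0.39^6·0.61^0 = 0.003519
Total = 0.036541

0.0365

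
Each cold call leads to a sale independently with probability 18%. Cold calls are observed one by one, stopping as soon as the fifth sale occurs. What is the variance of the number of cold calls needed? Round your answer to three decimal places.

Y = total cold calls until the fifth success; negative binomial with r=5, p=0.18.
Var(Y) = r(1−p)/p² = 5·0.82 / 0.18² = 126.54321

126.543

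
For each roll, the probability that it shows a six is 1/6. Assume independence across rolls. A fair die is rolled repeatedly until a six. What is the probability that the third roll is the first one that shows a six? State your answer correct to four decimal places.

0.1157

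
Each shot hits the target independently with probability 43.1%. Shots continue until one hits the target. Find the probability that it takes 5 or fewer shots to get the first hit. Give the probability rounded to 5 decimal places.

0.94036

Y = number of shots to the first success; geometric, p = 0.431.
P(Y ≤ 5) = 1 − (1−p)^5 = 1 − 0.0596433 = 0.9403567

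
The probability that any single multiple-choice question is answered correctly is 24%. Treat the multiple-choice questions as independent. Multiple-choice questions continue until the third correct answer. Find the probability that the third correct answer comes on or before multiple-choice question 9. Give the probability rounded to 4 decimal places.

Finishing within 9 multiple-choice questions ⇔ at least 3 successes in the first 9. With X ~ Binomial(9, 0.24), P(Y ≤ 9) = 1 − P(X ≤ 2).
  k=0: C(9,0)·0.24^0·0.76^9 = 0.084591
  k=1: C(9,1)·0.24^1·0.76^8 = 0.240416
  k=2: C(9,2)·0.24^2·0.76^7 = 0.303683
1 − 0.628689 = 0.371311

0.3713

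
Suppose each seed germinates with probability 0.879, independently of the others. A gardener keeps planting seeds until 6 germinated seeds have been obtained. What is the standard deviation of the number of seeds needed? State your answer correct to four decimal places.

0.9693

Y = total seeds until the sixth success; negative binomial with r=6, p=0.879.
SD(Y) = √[r(1−p)/p²] = √(0.939634) = 0.969347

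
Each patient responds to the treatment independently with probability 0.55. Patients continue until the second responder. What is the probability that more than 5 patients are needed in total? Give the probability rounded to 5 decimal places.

0.13122

Needing more than 5 patients ⇔ fewer than 2 successes in the first 5. With X ~ Binomial(5, 0.55), P(Y > 5) = P(X ≤ 1).
  k=0: C(5,0)·0.55^0·0.45^5 = 0.0184528
  k=1: C(5,1)·0.55^1·0.45^4 = 0.1127672
P(X ≤ 1) = 0.1312200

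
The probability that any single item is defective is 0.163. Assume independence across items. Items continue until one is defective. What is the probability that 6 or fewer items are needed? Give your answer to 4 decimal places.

Y = number of items to the first success; geometric, p = 0.163.
P(Y ≤ 6) = 1 − (1−p)^6 = 1 − 0.343837 = 0.656163

0.6562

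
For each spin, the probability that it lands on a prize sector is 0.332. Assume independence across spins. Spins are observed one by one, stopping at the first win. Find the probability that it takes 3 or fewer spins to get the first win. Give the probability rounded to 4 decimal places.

Y = number of spins to the first success; geometric, p = 0.332.
P(Y ≤ 3) = 1 − (1−p)^3 = 1 − 0.298078 = 0.701922

0.7019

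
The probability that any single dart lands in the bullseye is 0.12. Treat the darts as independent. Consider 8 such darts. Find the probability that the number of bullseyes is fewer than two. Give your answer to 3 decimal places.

X ~ Binomial(8, 0.12); P(X ≤ 1) = Σ C(8,k) p^k (1−p)^(8−k) over k:
  k=0: C(8,0)·0.12^0·0.88^8 = 0.35963
  k=1: C(8,1)·0.12^1·0.88^7 = 0.39233
Total = 0.75196

0.752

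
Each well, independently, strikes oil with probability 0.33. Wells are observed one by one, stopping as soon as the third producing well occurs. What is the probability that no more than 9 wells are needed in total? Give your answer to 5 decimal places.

0.61459

Finishing within 9 wells ⇔ at least 3 successes in the first 9. With X ~ Binomial(9, 0.33), P(Y ≤ 9) = 1 − P(X ≤ 2).
  k=0: C(9,0)·0.33^0·0.67^9 = 0.0272065
  k=1: C(9,1)·0.33^1·0.67^8 = 0.1206021
  k=2: C(9,2)·0.33^2·0.67^7 = 0.2376041
1 − 0.3854128 = 0.6145872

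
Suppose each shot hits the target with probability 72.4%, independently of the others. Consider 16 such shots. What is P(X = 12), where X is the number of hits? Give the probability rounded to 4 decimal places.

0.2191

X ~ Binomial(n=16, p=0.724).
P(X=12) = C(16,12) · p^12 · (1−p)^4
= 1820 · 0.020743 · 0.0058028 = 0.219064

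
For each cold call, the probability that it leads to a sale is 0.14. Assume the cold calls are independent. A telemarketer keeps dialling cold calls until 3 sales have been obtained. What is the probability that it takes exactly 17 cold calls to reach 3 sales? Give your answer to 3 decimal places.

Y = trial on which the third success occurs; negative binomial, r=3, p=0.14.
P(Y=17) = C(16,2) · p^3 · (1−p)^14
= 120 · 0.002744 · 0.12105 = 0.03986

0.040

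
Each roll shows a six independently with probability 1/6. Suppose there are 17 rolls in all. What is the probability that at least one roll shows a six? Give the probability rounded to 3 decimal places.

0.955

P(at least one) = 1 − P(none) = 1 − (1 − 0.166667)^17
= 1 − 0.04507 = 0.95493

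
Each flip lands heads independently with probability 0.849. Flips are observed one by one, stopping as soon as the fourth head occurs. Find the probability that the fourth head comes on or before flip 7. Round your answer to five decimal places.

Finishing within 7 flips ⇔ at least 4 successes in the first 7. With X ~ Binomial(7, 0.849), P(Y ≤ 7) = 1 − P(X ≤ 3).
  k=0: C(7,0)·0.849^0·0.151^7 = 0.0000018
  k=1: C(7,1)·0.849^1·0.151^6 = 0.0000704
  k=2: C(7,2)·0.849^2·0.151^5 = 0.0011883
  k=3: C(7,3)·0.849^3·0.151^4 = 0.0111352
1 − 0.0123957 = 0.9876043

0.98760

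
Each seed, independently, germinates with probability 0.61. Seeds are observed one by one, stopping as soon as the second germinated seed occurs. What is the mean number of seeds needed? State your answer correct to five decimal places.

3.27869

Y = total seeds until the second success; negative binomial with r=2, p=0.61.
E[Y] = r / p = 2 / 0.61 = 3.2786885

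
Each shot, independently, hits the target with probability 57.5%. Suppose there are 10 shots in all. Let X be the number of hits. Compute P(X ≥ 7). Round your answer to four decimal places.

0.3217

X ~ Binomial(10, 0.575); P(X ≥ 7) = Σ C(10,k) p^k (1−p)^(10−k) over k:
  k=7: C(10,7)·0.575^7·0.425^3 = 0.191436
  k=8: C(10,8)·0.575^8·0.425^2 = 0.097125
  k=9: C(10,9)·0.575^9·0.425^1 = 0.029201
  k=10: C(10,10)·0.575^10·0.425^0 = 0.003951
Total = 0.321713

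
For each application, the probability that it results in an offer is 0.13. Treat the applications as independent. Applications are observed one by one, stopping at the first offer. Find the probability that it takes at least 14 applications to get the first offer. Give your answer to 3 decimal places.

0.164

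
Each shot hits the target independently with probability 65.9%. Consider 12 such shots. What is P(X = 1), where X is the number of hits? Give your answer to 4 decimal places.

0.0001

X ~ Binomial(n=12, p=0.659).
P(X=1) = C(12,1) · p^1 · (1−p)^11
= 12 · 0.659 · 7.2493e-06 = 0.000057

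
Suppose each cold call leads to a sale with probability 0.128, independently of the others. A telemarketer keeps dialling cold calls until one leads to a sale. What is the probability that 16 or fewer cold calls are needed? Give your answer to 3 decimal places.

0.888

Y = number of cold calls to the first success; geometric, p = 0.128.
P(Y ≤ 16) = 1 − (1−p)^16 = 1 − 0.11175 = 0.88825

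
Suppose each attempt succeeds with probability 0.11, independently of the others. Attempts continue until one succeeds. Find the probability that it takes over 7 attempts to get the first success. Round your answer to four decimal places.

Y = number of attempts to the first success; geometric, p = 0.11.
P(Y > 7) = P(first 7 all fail) = (1−p)^7 = 0.442313

0.4423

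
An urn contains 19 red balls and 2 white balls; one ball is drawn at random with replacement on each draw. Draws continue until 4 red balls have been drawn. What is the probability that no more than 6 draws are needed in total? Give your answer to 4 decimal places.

Finishing within 6 draws ⇔ at least 4 successes in the first 6. With X ~ Binomial(6, 0.904762), P(Y ≤ 6) = 1 − P(X ≤ 3).
  k=0: C(6,0)·0.904762^0·0.095238^6 = 0.000001
  k=1: C(6,1)·0.904762^1·0.095238^5 = 0.000043
  k=2: C(6,2)·0.904762^2·0.095238^4 = 0.001010
  k=3: C(6,3)·0.904762^3·0.095238^3 = 0.012796
1 − 0.013849 = 0.986151

0.9862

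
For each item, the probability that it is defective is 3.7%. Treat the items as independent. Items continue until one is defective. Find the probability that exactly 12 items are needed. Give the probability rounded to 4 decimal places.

Geometric (trials to first success), p = 0.037.
P(Y = 12) = (1−p)^11 · p = 0.66052 · 0.037 = 0.024439

0.0244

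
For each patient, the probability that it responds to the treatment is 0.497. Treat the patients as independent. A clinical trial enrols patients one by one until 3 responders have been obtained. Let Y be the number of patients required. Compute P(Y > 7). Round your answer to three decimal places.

Needing more than 7 patients ⇔ fewer than 3 successes in the first 7. With X ~ Binomial(7, 0.497), P(Y > 7) = P(X ≤ 2).
  k=0: C(7,0)·0.497^0·0.503^7 = 0.00815
  k=1: C(7,1)·0.497^1·0.503^6 = 0.05635
  k=2: C(7,2)·0.497^2·0.503^5 = 0.16702
P(X ≤ 2) = 0.23151

0.232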